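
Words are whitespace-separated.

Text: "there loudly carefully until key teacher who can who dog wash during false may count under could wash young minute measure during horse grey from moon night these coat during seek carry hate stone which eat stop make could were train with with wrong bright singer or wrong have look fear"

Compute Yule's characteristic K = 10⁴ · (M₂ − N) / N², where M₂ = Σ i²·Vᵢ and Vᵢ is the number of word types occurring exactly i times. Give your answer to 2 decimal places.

61.51

Frequencies: during:3, who:2, wash:2, could:2, with:2, wrong:2, there:1, loudly:1, carefully:1, until:1, key:1, teacher:1, can:1, dog:1, false:1, may:1, count:1, under:1, young:1, minute:1, … (24 more, each freq 1)
N = 51. Frequency spectrum: V_1=38, V_2=5, V_3=1
M₂ = 1²·38 + 2²·5 + 3²·1 = 67
K = 10000 × (67 − 51) / 51² = 61.51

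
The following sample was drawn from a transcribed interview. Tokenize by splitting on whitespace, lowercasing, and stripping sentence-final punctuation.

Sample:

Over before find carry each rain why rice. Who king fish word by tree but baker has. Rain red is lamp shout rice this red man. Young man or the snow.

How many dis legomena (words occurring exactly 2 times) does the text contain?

Frequencies: rain:2, rice:2, red:2, man:2, over:1, before:1, find:1, carry:1, each:1, why:1, who:1, king:1, fish:1, word:1, by:1, tree:1, but:1, baker:1, has:1, is:1, … (7 more, each freq 1)
Words with frequency 2: man, rain, red, rice

4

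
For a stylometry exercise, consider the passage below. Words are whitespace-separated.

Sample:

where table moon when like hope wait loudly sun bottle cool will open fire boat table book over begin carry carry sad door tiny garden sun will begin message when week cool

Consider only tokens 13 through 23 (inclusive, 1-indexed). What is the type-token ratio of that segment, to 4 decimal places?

Segment tokens 13–23: open, fire, boat, table, book, over, begin, carry, carry, sad, door
Segment N = 11, segment V = 10.
TTR = 10 / 11 = 0.9091

0.9091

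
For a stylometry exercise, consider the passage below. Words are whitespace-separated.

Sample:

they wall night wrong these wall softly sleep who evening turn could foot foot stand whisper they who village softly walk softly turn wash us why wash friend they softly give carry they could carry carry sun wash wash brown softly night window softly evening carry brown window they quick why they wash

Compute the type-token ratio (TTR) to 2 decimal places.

0.49

N = 53 tokens, V = 26 types.
TTR = V / N = 26 / 53 = 0.49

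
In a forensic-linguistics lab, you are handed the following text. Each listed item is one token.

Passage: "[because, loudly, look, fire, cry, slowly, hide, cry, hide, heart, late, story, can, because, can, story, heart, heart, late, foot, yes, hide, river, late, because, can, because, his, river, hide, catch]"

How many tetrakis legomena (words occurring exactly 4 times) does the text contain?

2

Frequencies: because:4, hide:4, heart:3, late:3, can:3, cry:2, story:2, river:2, loudly:1, look:1, fire:1, slowly:1, foot:1, yes:1, his:1, catch:1
Words with frequency 4: because, hide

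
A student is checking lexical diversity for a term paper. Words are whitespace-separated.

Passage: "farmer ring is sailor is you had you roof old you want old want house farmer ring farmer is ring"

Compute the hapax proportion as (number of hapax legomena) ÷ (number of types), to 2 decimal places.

Frequencies: farmer:3, ring:3, is:3, you:3, old:2, want:2, sailor:1, had:1, roof:1, house:1
Hapax count = 4; type count = 10.
Ratio = 4 / 10 = 0.40

0.40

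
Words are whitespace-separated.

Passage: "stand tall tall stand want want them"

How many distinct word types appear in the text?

Distinct types: {stand, tall, them, want}
V = 4

4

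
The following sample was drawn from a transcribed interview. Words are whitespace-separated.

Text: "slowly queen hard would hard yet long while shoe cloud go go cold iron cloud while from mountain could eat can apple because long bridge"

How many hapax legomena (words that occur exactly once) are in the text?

15

Frequencies: hard:2, long:2, while:2, cloud:2, go:2, slowly:1, queen:1, would:1, yet:1, shoe:1, cold:1, iron:1, from:1, mountain:1, could:1, eat:1, can:1, apple:1, because:1, bridge:1
Hapax (freq=1): apple, because, bridge, can, cold, could, eat, from, iron, mountain, queen, shoe, slowly, would, yet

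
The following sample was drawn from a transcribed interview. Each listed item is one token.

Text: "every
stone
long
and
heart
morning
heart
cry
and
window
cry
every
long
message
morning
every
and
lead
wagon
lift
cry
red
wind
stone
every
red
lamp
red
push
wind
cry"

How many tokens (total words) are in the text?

Tokens: every, stone, long, and, heart, morning, heart, cry, and, window, cry, every, long, message, morning, every, and, lead, wagon, lift, cry, red, wind, stone, every, red, lamp, red, push, wind, cry
N = 31

31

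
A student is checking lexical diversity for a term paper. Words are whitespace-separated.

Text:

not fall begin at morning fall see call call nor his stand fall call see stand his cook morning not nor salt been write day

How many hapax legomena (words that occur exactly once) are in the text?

7

Frequencies: fall:3, call:3, not:2, morning:2, see:2, nor:2, his:2, stand:2, begin:1, at:1, cook:1, salt:1, been:1, write:1, day:1
Hapax (freq=1): at, been, begin, cook, day, salt, write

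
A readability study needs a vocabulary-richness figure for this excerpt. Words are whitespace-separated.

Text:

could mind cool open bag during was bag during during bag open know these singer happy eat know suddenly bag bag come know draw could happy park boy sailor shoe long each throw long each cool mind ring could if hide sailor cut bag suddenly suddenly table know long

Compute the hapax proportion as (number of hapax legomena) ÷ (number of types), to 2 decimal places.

0.56

Frequencies: bag:6, know:4, could:3, during:3, suddenly:3, long:3, mind:2, cool:2, open:2, happy:2, sailor:2, each:2, was:1, these:1, singer:1, eat:1, come:1, draw:1, park:1, boy:1, … (7 more, each freq 1)
Hapax count = 15; type count = 27.
Ratio = 15 / 27 = 0.56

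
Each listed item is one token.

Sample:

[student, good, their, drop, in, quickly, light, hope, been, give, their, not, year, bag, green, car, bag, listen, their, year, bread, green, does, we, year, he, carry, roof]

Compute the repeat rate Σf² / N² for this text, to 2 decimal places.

0.06

Frequencies: their:3, year:3, bag:2, green:2, student:1, good:1, drop:1, in:1, quickly:1, light:1, hope:1, been:1, give:1, not:1, car:1, listen:1, bread:1, does:1, we:1, he:1, … (2 more, each freq 1)
Σf² = 44; N² = 784
Repeat rate = 44 / 784 = 0.06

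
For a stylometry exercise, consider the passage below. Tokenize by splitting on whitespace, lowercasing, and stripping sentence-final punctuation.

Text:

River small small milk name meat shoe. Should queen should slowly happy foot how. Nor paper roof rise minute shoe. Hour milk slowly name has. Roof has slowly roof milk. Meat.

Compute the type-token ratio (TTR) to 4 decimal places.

N = 31 tokens, V = 19 types.
TTR = V / N = 19 / 31 = 0.6129

0.6129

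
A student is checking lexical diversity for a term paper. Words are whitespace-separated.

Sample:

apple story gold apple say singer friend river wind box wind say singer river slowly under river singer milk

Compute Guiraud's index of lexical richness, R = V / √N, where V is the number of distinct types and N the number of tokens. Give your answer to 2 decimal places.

N = 19, V = 12.
√N = 4.358899
R = 12 / 4.358899 = 2.75

2.75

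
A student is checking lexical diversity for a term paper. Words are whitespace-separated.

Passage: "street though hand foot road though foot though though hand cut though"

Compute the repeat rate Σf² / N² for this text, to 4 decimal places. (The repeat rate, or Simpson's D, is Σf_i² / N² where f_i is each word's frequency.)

0.2500

Frequencies: though:5, hand:2, foot:2, street:1, road:1, cut:1
Σf² = 36; N² = 144
Repeat rate = 36 / 144 = 0.2500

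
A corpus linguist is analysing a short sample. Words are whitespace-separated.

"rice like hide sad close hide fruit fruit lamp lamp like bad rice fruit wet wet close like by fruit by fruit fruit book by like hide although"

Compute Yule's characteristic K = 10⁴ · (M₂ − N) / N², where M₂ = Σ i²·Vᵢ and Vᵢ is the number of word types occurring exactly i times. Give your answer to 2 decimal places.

790.82

Frequencies: fruit:6, like:4, hide:3, by:3, rice:2, close:2, lamp:2, wet:2, sad:1, bad:1, book:1, although:1
N = 28. Frequency spectrum: V_1=4, V_2=4, V_3=2, V_4=1, V_6=1
M₂ = 1²·4 + 2²·4 + 3²·2 + 4²·1 + 6²·1 = 90
K = 10000 × (90 − 28) / 28² = 790.82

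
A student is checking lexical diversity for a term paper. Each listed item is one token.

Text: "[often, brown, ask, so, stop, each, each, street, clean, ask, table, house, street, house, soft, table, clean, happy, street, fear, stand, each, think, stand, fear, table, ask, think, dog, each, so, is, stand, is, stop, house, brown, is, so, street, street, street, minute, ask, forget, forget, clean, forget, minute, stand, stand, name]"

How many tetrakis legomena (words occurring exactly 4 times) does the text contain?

2

Frequencies: street:6, stand:5, ask:4, each:4, so:3, clean:3, table:3, house:3, is:3, forget:3, brown:2, stop:2, fear:2, think:2, minute:2, often:1, soft:1, happy:1, dog:1, name:1
Words with frequency 4: ask, each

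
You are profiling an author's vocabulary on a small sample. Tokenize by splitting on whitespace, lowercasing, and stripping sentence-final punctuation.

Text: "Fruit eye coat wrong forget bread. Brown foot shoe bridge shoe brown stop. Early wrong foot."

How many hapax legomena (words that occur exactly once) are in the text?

Frequencies: wrong:2, brown:2, foot:2, shoe:2, fruit:1, eye:1, coat:1, forget:1, bread:1, bridge:1, stop:1, early:1
Hapax (freq=1): bread, bridge, coat, early, eye, forget, fruit, stop

8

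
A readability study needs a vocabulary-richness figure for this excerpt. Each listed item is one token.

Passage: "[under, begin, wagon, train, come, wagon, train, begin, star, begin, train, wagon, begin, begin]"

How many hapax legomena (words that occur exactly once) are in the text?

Frequencies: begin:5, wagon:3, train:3, under:1, come:1, star:1
Hapax (freq=1): come, star, under

3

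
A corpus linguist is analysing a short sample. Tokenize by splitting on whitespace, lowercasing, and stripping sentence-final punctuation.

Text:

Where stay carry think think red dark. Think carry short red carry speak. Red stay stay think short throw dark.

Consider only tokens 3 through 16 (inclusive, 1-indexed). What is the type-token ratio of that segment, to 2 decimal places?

Segment tokens 3–16: carry, think, think, red, dark, think, carry, short, red, carry, speak, red, stay, stay
Segment N = 14, segment V = 7.
TTR = 7 / 14 = 0.50

0.50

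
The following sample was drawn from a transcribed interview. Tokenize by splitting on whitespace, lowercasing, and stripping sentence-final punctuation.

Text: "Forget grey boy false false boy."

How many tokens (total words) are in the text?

6

Tokens: forget, grey, boy, false, false, boy
N = 6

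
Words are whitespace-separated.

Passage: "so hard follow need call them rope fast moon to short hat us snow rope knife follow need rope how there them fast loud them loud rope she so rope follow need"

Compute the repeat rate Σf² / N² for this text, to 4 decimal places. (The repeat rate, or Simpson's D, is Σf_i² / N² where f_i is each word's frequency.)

0.0742

Frequencies: rope:5, follow:3, need:3, them:3, so:2, fast:2, loud:2, hard:1, call:1, moon:1, to:1, short:1, hat:1, us:1, snow:1, knife:1, how:1, there:1, she:1
Σf² = 76; N² = 1024
Repeat rate = 76 / 1024 = 0.0742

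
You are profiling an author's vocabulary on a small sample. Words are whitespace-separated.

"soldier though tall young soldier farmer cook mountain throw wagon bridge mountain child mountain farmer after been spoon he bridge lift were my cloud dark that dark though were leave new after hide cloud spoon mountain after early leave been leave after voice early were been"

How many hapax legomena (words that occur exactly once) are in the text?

13

Frequencies: mountain:4, after:4, been:3, were:3, leave:3, soldier:2, though:2, farmer:2, bridge:2, spoon:2, cloud:2, dark:2, early:2, tall:1, young:1, cook:1, throw:1, wagon:1, child:1, he:1, … (6 more, each freq 1)
Hapax (freq=1): child, cook, he, hide, lift, my, new, tall, that, throw, voice, wagon, young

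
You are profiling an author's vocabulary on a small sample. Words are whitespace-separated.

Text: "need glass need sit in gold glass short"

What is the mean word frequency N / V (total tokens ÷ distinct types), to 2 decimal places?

1.33

N = 8 tokens, V = 6 types.
Mean frequency = N / V = 8 / 6 = 1.33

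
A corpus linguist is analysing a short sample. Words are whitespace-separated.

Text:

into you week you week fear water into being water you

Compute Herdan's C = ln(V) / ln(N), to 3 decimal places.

N = 11, V = 6.
ln(V) = 1.791759, ln(N) = 2.397895
C = 1.791759 / 2.397895 = 0.747

0.747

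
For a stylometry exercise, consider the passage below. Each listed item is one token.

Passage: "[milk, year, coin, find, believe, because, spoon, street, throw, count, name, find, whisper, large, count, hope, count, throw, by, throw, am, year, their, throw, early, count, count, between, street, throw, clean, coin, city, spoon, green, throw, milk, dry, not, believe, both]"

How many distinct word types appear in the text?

25

Distinct types: {am, because, believe, between, both, by, city, clean, coin, count, dry, early, find, green, hope, large, milk, name, not, spoon, street, their, throw, whisper, year}
V = 25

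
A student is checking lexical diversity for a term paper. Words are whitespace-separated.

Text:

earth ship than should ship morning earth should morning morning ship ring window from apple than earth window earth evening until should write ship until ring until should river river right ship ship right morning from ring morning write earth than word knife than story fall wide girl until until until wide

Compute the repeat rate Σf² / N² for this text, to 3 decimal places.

0.072

Frequencies: ship:6, until:6, earth:5, morning:5, than:4, should:4, ring:3, window:2, from:2, write:2, river:2, right:2, wide:2, apple:1, evening:1, word:1, knife:1, story:1, fall:1, girl:1
Σf² = 194; N² = 2704
Repeat rate = 194 / 2704 = 0.072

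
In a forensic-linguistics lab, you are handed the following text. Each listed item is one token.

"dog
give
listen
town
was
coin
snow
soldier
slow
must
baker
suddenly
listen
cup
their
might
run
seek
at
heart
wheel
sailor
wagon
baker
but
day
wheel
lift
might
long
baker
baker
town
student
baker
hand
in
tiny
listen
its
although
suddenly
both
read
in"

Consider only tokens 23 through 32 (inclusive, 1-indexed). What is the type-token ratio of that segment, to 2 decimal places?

0.80

Segment tokens 23–32: wagon, baker, but, day, wheel, lift, might, long, baker, baker
Segment N = 10, segment V = 8.
TTR = 8 / 10 = 0.80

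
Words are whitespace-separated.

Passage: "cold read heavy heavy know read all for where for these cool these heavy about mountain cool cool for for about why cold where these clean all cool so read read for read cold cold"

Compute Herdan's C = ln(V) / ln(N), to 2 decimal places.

N = 35, V = 14.
ln(V) = 2.639057, ln(N) = 3.555348
C = 2.639057 / 3.555348 = 0.74

0.74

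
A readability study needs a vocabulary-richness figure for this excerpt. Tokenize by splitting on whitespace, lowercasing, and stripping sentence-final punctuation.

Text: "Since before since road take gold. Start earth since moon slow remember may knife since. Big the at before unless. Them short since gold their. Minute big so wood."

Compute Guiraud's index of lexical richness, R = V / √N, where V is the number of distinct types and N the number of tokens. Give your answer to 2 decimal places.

4.09

N = 29, V = 22.
√N = 5.385165
R = 22 / 5.385165 = 4.09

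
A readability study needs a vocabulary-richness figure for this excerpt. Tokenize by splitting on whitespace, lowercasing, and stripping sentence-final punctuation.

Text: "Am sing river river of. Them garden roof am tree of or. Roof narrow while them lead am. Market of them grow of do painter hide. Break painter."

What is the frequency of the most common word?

4

Frequencies: of:4, am:3, them:3, river:2, roof:2, painter:2, sing:1, garden:1, tree:1, or:1, narrow:1, while:1, lead:1, market:1, grow:1, do:1, hide:1, break:1
Most common: 'of' with frequency 4.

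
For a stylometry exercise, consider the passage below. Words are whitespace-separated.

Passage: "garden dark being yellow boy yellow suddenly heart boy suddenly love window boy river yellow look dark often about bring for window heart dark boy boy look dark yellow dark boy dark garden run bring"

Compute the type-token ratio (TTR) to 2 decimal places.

N = 35 tokens, V = 16 types.
TTR = V / N = 16 / 35 = 0.46

0.46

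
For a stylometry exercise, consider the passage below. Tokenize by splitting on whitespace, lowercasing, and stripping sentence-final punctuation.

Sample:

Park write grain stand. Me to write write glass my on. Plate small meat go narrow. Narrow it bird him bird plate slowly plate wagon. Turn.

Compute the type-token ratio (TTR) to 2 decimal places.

0.77

N = 26 tokens, V = 20 types.
TTR = V / N = 20 / 26 = 0.77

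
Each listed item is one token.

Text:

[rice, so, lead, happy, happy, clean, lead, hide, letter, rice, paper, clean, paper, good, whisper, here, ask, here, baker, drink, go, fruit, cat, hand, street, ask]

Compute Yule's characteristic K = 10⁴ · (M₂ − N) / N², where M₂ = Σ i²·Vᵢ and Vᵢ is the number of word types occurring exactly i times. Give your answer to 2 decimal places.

207.10

Frequencies: rice:2, lead:2, happy:2, clean:2, paper:2, here:2, ask:2, so:1, hide:1, letter:1, good:1, whisper:1, baker:1, drink:1, go:1, fruit:1, cat:1, hand:1, street:1
N = 26. Frequency spectrum: V_1=12, V_2=7
M₂ = 1²·12 + 2²·7 = 40
K = 10000 × (40 − 26) / 26² = 207.10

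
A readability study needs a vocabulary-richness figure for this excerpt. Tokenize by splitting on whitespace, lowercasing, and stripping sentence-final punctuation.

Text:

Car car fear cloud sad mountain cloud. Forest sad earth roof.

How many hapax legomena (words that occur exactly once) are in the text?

Frequencies: car:2, cloud:2, sad:2, fear:1, mountain:1, forest:1, earth:1, roof:1
Hapax (freq=1): earth, fear, forest, mountain, roof

5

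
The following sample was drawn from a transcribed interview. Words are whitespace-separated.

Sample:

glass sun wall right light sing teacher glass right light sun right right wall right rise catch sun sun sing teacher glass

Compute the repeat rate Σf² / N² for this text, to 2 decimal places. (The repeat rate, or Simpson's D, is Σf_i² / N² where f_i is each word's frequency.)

Frequencies: right:5, sun:4, glass:3, wall:2, light:2, sing:2, teacher:2, rise:1, catch:1
Σf² = 68; N² = 484
Repeat rate = 68 / 484 = 0.14

0.14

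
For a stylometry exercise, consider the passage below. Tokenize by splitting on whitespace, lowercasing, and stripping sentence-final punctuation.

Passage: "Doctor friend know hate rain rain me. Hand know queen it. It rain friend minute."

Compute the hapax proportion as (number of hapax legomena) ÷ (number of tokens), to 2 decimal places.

Frequencies: rain:3, friend:2, know:2, it:2, doctor:1, hate:1, me:1, hand:1, queen:1, minute:1
Hapax count = 6; token count = 15.
Ratio = 6 / 15 = 0.40

0.40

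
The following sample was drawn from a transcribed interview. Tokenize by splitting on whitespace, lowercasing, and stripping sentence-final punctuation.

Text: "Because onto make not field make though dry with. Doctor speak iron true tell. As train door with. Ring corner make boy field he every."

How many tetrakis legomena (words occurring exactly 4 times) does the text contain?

Frequencies: make:3, field:2, with:2, because:1, onto:1, not:1, though:1, dry:1, doctor:1, speak:1, iron:1, true:1, tell:1, as:1, train:1, door:1, ring:1, corner:1, boy:1, he:1, … (1 more, each freq 1)
Words with frequency 4: (none)

0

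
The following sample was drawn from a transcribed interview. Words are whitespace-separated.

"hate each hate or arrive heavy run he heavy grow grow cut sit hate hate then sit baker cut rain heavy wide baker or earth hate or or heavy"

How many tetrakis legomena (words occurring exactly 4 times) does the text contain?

2

Frequencies: hate:5, or:4, heavy:4, grow:2, cut:2, sit:2, baker:2, each:1, arrive:1, run:1, he:1, then:1, rain:1, wide:1, earth:1
Words with frequency 4: heavy, or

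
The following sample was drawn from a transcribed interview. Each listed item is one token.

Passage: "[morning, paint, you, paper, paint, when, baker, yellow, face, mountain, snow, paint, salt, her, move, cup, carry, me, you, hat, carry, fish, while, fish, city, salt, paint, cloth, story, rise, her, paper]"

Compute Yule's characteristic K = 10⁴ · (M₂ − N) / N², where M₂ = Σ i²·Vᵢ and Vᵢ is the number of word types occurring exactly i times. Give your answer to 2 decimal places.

234.38

Frequencies: paint:4, you:2, paper:2, salt:2, her:2, carry:2, fish:2, morning:1, when:1, baker:1, yellow:1, face:1, mountain:1, snow:1, move:1, cup:1, me:1, hat:1, while:1, city:1, … (3 more, each freq 1)
N = 32. Frequency spectrum: V_1=16, V_2=6, V_4=1
M₂ = 1²·16 + 2²·6 + 4²·1 = 56
K = 10000 × (56 − 32) / 32² = 234.38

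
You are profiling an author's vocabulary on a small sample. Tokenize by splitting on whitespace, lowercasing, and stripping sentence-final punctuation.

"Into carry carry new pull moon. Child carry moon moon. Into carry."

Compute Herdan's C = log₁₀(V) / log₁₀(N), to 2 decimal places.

0.72

N = 12, V = 6.
log₁₀(V) = 0.778151, log₁₀(N) = 1.079181
C = 0.778151 / 1.079181 = 0.72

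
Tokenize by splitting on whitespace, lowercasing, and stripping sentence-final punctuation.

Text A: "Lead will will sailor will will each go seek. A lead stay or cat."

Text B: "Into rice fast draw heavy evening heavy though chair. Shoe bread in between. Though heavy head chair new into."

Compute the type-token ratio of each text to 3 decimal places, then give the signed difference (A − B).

TTR(A) = 10/14 = 0.714
TTR(B) = 14/19 = 0.737
Difference = 0.714 − 0.737 = -0.023

-0.023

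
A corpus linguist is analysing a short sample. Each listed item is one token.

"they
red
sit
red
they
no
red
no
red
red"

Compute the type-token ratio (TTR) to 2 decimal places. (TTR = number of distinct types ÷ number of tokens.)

0.40

N = 10 tokens, V = 4 types.
TTR = V / N = 4 / 10 = 0.40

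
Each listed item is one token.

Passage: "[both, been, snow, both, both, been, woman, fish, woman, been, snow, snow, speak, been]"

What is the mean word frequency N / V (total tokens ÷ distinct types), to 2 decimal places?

2.33

N = 14 tokens, V = 6 types.
Mean frequency = N / V = 14 / 6 = 2.33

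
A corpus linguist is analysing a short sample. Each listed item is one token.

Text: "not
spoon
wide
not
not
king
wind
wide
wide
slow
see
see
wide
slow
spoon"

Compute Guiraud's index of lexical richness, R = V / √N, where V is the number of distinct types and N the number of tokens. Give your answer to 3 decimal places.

N = 15, V = 7.
√N = 3.872983
R = 7 / 3.872983 = 1.807

1.807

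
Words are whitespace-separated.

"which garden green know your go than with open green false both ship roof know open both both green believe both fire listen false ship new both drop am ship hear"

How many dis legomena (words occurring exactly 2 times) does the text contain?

3

Frequencies: both:5, green:3, ship:3, know:2, open:2, false:2, which:1, garden:1, your:1, go:1, than:1, with:1, roof:1, believe:1, fire:1, listen:1, new:1, drop:1, am:1, hear:1
Words with frequency 2: false, know, open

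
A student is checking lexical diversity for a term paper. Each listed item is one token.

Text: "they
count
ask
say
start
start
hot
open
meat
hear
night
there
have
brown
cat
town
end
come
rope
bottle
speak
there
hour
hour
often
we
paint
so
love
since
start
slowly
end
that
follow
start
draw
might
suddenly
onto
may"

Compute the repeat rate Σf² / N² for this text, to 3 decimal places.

0.035

Frequencies: start:4, there:2, end:2, hour:2, they:1, count:1, ask:1, say:1, hot:1, open:1, meat:1, hear:1, night:1, have:1, brown:1, cat:1, town:1, come:1, rope:1, bottle:1, … (15 more, each freq 1)
Σf² = 59; N² = 1681
Repeat rate = 59 / 1681 = 0.035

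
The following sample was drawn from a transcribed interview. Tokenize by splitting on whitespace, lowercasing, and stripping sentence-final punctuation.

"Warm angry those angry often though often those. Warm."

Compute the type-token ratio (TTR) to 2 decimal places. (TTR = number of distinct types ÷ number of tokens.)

0.56

N = 9 tokens, V = 5 types.
TTR = V / N = 5 / 9 = 0.56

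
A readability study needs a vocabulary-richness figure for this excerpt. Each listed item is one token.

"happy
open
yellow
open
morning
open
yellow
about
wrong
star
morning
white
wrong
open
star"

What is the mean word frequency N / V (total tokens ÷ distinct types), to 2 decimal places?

N = 15 tokens, V = 8 types.
Mean frequency = N / V = 15 / 8 = 1.88

1.88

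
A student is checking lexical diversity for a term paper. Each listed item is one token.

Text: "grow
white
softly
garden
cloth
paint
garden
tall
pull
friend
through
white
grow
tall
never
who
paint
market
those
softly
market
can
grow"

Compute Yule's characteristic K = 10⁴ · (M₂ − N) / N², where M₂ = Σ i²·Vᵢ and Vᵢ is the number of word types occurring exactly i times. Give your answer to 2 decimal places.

340.26

Frequencies: grow:3, white:2, softly:2, garden:2, paint:2, tall:2, market:2, cloth:1, pull:1, friend:1, through:1, never:1, who:1, those:1, can:1
N = 23. Frequency spectrum: V_1=8, V_2=6, V_3=1
M₂ = 1²·8 + 2²·6 + 3²·1 = 41
K = 10000 × (41 − 23) / 23² = 340.26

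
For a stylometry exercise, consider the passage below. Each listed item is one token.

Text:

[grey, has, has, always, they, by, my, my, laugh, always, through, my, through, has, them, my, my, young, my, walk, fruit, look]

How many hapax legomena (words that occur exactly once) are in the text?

Frequencies: my:6, has:3, always:2, through:2, grey:1, they:1, by:1, laugh:1, them:1, young:1, walk:1, fruit:1, look:1
Hapax (freq=1): by, fruit, grey, laugh, look, them, they, walk, young

9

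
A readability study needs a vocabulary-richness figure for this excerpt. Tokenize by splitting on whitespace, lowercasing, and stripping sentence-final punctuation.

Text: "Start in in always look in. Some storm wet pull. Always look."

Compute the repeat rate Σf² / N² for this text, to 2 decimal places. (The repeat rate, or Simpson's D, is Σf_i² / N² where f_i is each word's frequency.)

Frequencies: in:3, always:2, look:2, start:1, some:1, storm:1, wet:1, pull:1
Σf² = 22; N² = 144
Repeat rate = 22 / 144 = 0.15

0.15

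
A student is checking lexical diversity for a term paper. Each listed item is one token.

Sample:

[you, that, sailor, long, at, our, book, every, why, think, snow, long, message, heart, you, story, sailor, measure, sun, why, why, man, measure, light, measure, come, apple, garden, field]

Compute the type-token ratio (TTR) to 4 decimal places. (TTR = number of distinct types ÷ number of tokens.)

N = 29 tokens, V = 22 types.
TTR = V / N = 22 / 29 = 0.7586

0.7586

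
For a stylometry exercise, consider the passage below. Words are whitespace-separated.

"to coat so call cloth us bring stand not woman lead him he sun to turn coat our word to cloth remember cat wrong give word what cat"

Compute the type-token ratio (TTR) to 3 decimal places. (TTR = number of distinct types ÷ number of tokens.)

0.786

N = 28 tokens, V = 22 types.
TTR = V / N = 22 / 28 = 0.786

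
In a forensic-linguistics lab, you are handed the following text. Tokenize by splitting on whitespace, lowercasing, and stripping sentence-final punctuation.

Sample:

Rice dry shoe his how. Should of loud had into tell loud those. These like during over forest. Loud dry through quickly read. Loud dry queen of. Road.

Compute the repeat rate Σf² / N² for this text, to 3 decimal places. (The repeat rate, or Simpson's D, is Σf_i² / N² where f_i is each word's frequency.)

Frequencies: loud:4, dry:3, of:2, rice:1, shoe:1, his:1, how:1, should:1, had:1, into:1, tell:1, those:1, these:1, like:1, during:1, over:1, forest:1, through:1, quickly:1, read:1, … (2 more, each freq 1)
Σf² = 48; N² = 784
Repeat rate = 48 / 784 = 0.061

0.061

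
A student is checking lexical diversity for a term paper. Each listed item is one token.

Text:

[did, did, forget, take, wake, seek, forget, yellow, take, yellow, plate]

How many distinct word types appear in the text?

7

Distinct types: {did, forget, plate, seek, take, wake, yellow}
V = 7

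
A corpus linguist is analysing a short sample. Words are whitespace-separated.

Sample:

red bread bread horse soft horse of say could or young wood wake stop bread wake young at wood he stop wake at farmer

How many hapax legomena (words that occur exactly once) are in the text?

8

Frequencies: bread:3, wake:3, horse:2, young:2, wood:2, stop:2, at:2, red:1, soft:1, of:1, say:1, could:1, or:1, he:1, farmer:1
Hapax (freq=1): could, farmer, he, of, or, red, say, soft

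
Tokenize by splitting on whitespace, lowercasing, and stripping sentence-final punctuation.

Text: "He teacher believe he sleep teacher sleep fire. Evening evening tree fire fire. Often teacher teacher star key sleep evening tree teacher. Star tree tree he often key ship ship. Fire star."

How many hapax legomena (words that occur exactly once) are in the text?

1

Frequencies: teacher:5, fire:4, tree:4, he:3, sleep:3, evening:3, star:3, often:2, key:2, ship:2, believe:1
Hapax (freq=1): believe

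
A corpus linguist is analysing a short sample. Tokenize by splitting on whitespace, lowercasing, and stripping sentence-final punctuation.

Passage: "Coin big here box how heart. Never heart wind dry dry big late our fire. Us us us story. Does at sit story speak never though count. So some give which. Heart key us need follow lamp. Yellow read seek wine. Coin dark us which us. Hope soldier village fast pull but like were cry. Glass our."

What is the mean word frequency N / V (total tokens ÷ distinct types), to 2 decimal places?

N = 57 tokens, V = 43 types.
Mean frequency = N / V = 57 / 43 = 1.33

1.33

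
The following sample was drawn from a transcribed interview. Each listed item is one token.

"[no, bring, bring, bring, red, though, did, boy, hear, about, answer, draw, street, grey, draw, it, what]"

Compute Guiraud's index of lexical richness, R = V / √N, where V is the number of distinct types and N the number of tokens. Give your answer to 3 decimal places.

N = 17, V = 14.
√N = 4.123106
R = 14 / 4.123106 = 3.395

3.395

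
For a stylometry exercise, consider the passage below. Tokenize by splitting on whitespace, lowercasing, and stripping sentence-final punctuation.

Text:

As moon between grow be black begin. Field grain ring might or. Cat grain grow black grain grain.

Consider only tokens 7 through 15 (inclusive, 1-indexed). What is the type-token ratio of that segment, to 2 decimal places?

Segment tokens 7–15: begin, field, grain, ring, might, or, cat, grain, grow
Segment N = 9, segment V = 8.
TTR = 8 / 9 = 0.89

0.89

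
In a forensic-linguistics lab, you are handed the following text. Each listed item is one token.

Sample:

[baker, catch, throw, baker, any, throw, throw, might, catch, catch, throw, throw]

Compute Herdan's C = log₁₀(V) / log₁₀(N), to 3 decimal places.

0.648

N = 12, V = 5.
log₁₀(V) = 0.698970, log₁₀(N) = 1.079181
C = 0.698970 / 1.079181 = 0.648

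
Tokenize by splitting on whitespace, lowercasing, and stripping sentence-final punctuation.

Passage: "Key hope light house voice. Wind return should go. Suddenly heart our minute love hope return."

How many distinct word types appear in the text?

14

Distinct types: {go, heart, hope, house, key, light, love, minute, our, return, should, suddenly, voice, wind}
V = 14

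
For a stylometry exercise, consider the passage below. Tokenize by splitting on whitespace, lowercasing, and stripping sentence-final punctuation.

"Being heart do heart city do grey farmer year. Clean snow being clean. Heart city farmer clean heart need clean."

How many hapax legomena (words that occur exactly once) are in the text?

4

Frequencies: heart:4, clean:4, being:2, do:2, city:2, farmer:2, grey:1, year:1, snow:1, need:1
Hapax (freq=1): grey, need, snow, year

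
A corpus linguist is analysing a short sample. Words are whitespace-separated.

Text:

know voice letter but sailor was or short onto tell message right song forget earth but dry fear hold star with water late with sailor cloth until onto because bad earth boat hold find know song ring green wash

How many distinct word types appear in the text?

Distinct types: {bad, because, boat, but, cloth, dry, earth, fear, find, forget, green, hold, know, late, letter, message, onto, or, right, ring, sailor, short, song, star, tell, until, voice, was, wash, water, with}
V = 31

31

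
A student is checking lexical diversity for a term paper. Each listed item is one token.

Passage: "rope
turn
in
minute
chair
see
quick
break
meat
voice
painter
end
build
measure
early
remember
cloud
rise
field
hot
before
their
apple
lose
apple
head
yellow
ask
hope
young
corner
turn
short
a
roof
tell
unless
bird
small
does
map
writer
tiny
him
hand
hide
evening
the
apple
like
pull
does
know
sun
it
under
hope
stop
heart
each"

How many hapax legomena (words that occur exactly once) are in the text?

51

Frequencies: apple:3, turn:2, hope:2, does:2, rope:1, in:1, minute:1, chair:1, see:1, quick:1, break:1, meat:1, voice:1, painter:1, end:1, build:1, measure:1, early:1, remember:1, cloud:1, … (35 more, each freq 1)
Hapax (freq=1): a, ask, before, bird, break, build, chair, cloud, corner, each, early, end, evening, field, hand, head, heart, hide, him, hot, in, it, know, like, lose, map, measure, meat, minute, painter, pull, quick, remember, rise, roof, rope, see, short, small, stop, sun, tell, the, their, tiny, under, unless, voice, writer, yellow, young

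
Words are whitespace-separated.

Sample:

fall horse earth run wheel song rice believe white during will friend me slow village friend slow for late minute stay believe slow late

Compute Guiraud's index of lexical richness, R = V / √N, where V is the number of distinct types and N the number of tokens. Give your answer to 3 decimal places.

N = 24, V = 19.
√N = 4.898979
R = 19 / 4.898979 = 3.878

3.878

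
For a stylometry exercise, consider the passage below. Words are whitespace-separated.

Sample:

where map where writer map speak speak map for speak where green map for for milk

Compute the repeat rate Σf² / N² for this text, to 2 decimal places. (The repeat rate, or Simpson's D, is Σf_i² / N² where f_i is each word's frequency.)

0.18

Frequencies: map:4, where:3, speak:3, for:3, writer:1, green:1, milk:1
Σf² = 46; N² = 256
Repeat rate = 46 / 256 = 0.18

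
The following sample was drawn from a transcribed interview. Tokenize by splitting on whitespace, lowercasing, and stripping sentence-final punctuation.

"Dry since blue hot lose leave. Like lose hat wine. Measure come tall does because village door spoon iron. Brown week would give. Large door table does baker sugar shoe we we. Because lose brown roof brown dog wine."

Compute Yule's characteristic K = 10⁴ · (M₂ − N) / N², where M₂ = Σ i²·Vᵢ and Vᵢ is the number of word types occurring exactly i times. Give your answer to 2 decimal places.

Frequencies: lose:3, brown:3, wine:2, does:2, because:2, door:2, we:2, dry:1, since:1, blue:1, hot:1, leave:1, like:1, hat:1, measure:1, come:1, tall:1, village:1, spoon:1, iron:1, … (10 more, each freq 1)
N = 39. Frequency spectrum: V_1=23, V_2=5, V_3=2
M₂ = 1²·23 + 2²·5 + 3²·2 = 61
K = 10000 × (61 − 39) / 39² = 144.64

144.64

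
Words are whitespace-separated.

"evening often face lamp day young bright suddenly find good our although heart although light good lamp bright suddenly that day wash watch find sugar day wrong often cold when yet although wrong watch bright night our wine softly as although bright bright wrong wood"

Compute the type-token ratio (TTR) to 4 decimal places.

0.6000

N = 45 tokens, V = 27 types.
TTR = V / N = 27 / 45 = 0.6000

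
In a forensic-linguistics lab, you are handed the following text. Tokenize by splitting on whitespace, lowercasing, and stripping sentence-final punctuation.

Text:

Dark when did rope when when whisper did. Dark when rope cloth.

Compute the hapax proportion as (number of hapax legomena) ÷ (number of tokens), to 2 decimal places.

Frequencies: when:4, dark:2, did:2, rope:2, whisper:1, cloth:1
Hapax count = 2; token count = 12.
Ratio = 2 / 12 = 0.17

0.17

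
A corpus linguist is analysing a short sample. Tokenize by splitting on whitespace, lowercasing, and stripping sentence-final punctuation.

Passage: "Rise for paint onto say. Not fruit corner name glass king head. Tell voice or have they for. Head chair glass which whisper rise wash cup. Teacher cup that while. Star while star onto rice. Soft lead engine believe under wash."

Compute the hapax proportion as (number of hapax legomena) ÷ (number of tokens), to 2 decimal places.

Frequencies: rise:2, for:2, onto:2, glass:2, head:2, wash:2, cup:2, while:2, star:2, paint:1, say:1, not:1, fruit:1, corner:1, name:1, king:1, tell:1, voice:1, or:1, have:1, … (12 more, each freq 1)
Hapax count = 23; token count = 41.
Ratio = 23 / 41 = 0.56

0.56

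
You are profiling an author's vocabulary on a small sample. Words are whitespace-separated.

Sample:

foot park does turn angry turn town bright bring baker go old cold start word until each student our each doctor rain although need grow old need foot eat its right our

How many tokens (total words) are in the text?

Tokens: foot, park, does, turn, angry, turn, town, bright, bring, baker, go, old, cold, start, word, until, each, student, our, each, doctor, rain, although, need, grow, old, need, foot, eat, its, right, our
N = 32

32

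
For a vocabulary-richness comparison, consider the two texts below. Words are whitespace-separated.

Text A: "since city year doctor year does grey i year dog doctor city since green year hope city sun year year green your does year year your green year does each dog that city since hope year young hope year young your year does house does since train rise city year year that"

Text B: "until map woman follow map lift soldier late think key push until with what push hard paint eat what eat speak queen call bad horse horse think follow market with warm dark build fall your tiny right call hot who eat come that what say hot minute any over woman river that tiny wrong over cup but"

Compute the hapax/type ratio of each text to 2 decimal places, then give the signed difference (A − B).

A: hapax=7, V=18, ratio=0.39
B: hapax=25, V=40, ratio=0.63
Difference = 0.39 − 0.63 = -0.24

-0.24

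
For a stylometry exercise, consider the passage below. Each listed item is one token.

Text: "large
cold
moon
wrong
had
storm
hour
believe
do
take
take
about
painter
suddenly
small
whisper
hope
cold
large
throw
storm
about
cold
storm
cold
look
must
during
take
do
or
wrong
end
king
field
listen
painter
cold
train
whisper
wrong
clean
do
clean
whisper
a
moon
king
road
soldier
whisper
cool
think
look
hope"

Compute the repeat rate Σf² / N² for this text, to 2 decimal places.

Frequencies: cold:5, whisper:4, wrong:3, storm:3, do:3, take:3, large:2, moon:2, about:2, painter:2, hope:2, look:2, king:2, clean:2, had:1, hour:1, believe:1, suddenly:1, small:1, throw:1, … (12 more, each freq 1)
Σf² = 127; N² = 3025
Repeat rate = 127 / 3025 = 0.04

0.04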